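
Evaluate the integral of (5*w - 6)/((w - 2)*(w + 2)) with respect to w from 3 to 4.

-4*log(5) + 5*log(2) + 4*log(3)

Factor the denominator: w**2 - 4 = (w + 2)(w - 2).
Partial fractions: (5*w - 6)/((w - 2)*(w + 2)) = 4/(w + 2) + 1/(w - 2).
An antiderivative is F(w) = log(w - 2) + 4*log(w + 2).
Then F(4) - F(3) = (5*log(2) + 4*log(3)) - (4*log(5)) = -4*log(5) + 5*log(2) + 4*log(3).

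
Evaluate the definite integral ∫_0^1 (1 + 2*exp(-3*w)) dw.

An antiderivative is F(w) = w - 2*exp(-3*w)/3.
Then F(1) - F(0) = (1 - 2*exp(-3)/3) - (-2/3) = 5/3 - 2*exp(-3)/3.

5/3 - 2*exp(-3)/3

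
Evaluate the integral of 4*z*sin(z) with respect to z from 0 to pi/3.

Integrate by parts once (u = z, dv = 4*sin(z) dz).
An antiderivative is F(z) = -4*z*cos(z) + 4*sin(z).
Then F(pi/3) - F(0) = (-2*pi/3 + 2*sqrt(3)) - (0) = -2*pi/3 + 2*sqrt(3).

-2*pi/3 + 2*sqrt(3)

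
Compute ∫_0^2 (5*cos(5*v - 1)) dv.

Let u = 5*v - 1, so du = 5 dv. When v = 0, u = -1; when v = 2, u = 9.
The integral becomes ∫ cos(u) du from -1 to 9, with antiderivative sin(u).
Back in v: F(v) = sin(5*v - 1).
Then F(2) - F(0) = (sin(9)) - (-sin(1)) = sin(9) + sin(1).

sin(9) + sin(1)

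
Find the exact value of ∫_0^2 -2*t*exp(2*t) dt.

-3*exp(4)/2 - 1/2

Integrate by parts once (u = t, dv = -2*exp(2*t) dt).
An antiderivative is F(t) = (-2*t + 1)*exp(2*t)/2.
Then F(2) - F(0) = (-3*exp(4)/2) - (1/2) = -3*exp(4)/2 - 1/2.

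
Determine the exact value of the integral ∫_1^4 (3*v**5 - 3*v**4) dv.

14337/10

By the power rule, an antiderivative is F(v) = v**6/2 - 3*v**5/5.
Then F(4) - F(1) = (7168/5) - (-1/10) = 14337/10.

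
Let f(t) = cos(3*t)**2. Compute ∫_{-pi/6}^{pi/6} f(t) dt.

Use the identity cos^2(3*t) = (1 + cos(6*t))/2.
An antiderivative is F(t) = t/2 + sin(6*t)/12.
Then F(pi/6) - F(-pi/6) = (pi/12) - (-pi/12) = pi/6.

pi/6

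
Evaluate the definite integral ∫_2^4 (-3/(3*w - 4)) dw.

An antiderivative is F(w) = -log(3*w - 4).
Then F(4) - F(2) = (-log(8)) - (-log(2)) = -log(4).

-log(4)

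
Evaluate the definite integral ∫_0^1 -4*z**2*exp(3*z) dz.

8/27 - 20*exp(3)/27

Integrate by parts twice (u = z^2, dv = -4*exp(3*z) dz).
An antiderivative is F(z) = (-36*z**2 + 24*z - 8)*exp(3*z)/27.
Then F(1) - F(0) = (-20*exp(3)/27) - (-8/27) = 8/27 - 20*exp(3)/27.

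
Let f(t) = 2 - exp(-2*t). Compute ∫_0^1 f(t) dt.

exp(-2)/2 + 3/2

An antiderivative is F(t) = 2*t + exp(-2*t)/2.
Then F(1) - F(0) = (exp(-2)/2 + 2) - (1/2) = exp(-2)/2 + 3/2.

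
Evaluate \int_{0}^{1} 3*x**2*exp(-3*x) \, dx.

2/9 - 17*exp(-3)/9

Integrate by parts twice (u = x^2, dv = 3*exp(-3*x) dx).
An antiderivative is F(x) = (-9*x**2 - 6*x - 2)*exp(-3*x)/9.
Then F(1) - F(0) = (-17*exp(-3)/9) - (-2/9) = 2/9 - 17*exp(-3)/9.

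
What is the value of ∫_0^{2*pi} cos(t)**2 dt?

pi

Use the identity cos^2(t) = (1 + cos(2*t))/2.
An antiderivative is F(t) = t/2 + sin(2*t)/4.
Then F(2*pi) - F(0) = (pi) - (0) = pi.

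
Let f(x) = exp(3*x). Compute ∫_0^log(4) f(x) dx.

Let u = exp(x), so du = exp(x) dx. When x = 0, u = 1; when x = log(4), u = 4.
The integral becomes ∫ u**2 du from 1 to 4, with antiderivative u**3/3.
Back in x: F(x) = exp(3*x)/3.
Then F(log(4)) - F(0) = (64/3) - (1/3) = 21.

21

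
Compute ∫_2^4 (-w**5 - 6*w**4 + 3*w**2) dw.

By the power rule, an antiderivative is F(w) = -w**6/6 - 6*w**5/5 + w**3.
Then F(4) - F(2) = (-27712/15) - (-616/15) = -9032/5.

-9032/5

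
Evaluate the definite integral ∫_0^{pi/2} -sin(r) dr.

An antiderivative is F(r) = cos(r).
Then F(pi/2) - F(0) = (0) - (1) = -1.

-1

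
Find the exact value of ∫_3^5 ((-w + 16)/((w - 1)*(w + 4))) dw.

Factor the denominator: w**2 + 3*w - 4 = (w + 4)(w - 1).
Partial fractions: (-w + 16)/((w - 1)*(w + 4)) = -4/(w + 4) + 3/(w - 1).
An antiderivative is F(w) = 3*log(w - 1) - 4*log(w + 4).
Then F(5) - F(3) = (-8*log(3) + 6*log(2)) - (-4*log(7) + 3*log(2)) = -8*log(3) + 3*log(2) + 4*log(7).

-8*log(3) + 3*log(2) + 4*log(7)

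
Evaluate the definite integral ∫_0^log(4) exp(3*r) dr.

21

Let u = exp(r), so du = exp(r) dr. When r = 0, u = 1; when r = log(4), u = 4.
The integral becomes ∫ u**2 du from 1 to 4, with antiderivative u**3/3.
Back in r: F(r) = exp(3*r)/3.
Then F(log(4)) - F(0) = (64/3) - (1/3) = 21.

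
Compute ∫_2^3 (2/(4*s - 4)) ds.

log(2)/2

An antiderivative is F(s) = log(4*s - 4)/2.
Then F(3) - F(2) = (3*log(2)/2) - (log(2)) = log(2)/2.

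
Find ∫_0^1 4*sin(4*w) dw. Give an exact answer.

1 - cos(4)

Let u = 4*w, so du = 4 dw. When w = 0, u = 0; when w = 1, u = 4.
The integral becomes ∫ sin(u) du from 0 to 4, with antiderivative -cos(u).
Back in w: F(w) = -cos(4*w).
Then F(1) - F(0) = (-cos(4)) - (-1) = 1 - cos(4).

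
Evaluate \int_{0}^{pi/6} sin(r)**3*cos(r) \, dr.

1/64

Let u = sin(r), so du = cos(r) dr. When r = 0, u = 0; when r = pi/6, u = 1/2.
The integral becomes ∫ u**3 du from 0 to 1/2, with antiderivative u**4/4.
Back in r: F(r) = sin(r)**4/4.
Then F(pi/6) - F(0) = (1/64) - (0) = 1/64.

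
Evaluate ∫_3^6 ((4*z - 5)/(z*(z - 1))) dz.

Factor the denominator: z**2 - z = z(z - 1).
Partial fractions: (4*z - 5)/(z*(z - 1)) = 5/z - 1/(z - 1).
An antiderivative is F(z) = 5*log(z) - log(z - 1).
Then F(6) - F(3) = (-log(5) + 5*log(2) + 5*log(3)) - (-log(2) + 5*log(3)) = log(64/5).

log(64/5)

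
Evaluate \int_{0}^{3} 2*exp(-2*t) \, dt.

1 - exp(-6)

An antiderivative is F(t) = -exp(-2*t).
Then F(3) - F(0) = (-exp(-6)) - (-1) = 1 - exp(-6).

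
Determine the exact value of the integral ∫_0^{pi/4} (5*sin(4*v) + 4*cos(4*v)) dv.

5/2

An antiderivative is F(v) = sin(4*v) - 5*cos(4*v)/4.
Then F(pi/4) - F(0) = (5/4) - (-5/4) = 5/2.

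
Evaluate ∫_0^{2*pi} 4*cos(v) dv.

An antiderivative is F(v) = 4*sin(v).
Then F(2*pi) - F(0) = (0) - (0) = 0.

0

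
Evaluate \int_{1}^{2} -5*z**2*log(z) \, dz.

Integrate by parts once (u = ln z, dv = -5*z**2 dz).
An antiderivative is F(z) = -5*z**3*(3*log(z) - 1)/9.
Then F(2) - F(1) = (40/9 - 40*log(2)/3) - (5/9) = 35/9 - 40*log(2)/3.

35/9 - 40*log(2)/3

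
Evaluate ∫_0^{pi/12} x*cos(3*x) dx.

Integrate by parts once (u = x, dv = cos(3*x) dx).
An antiderivative is F(x) = x*sin(3*x)/3 + cos(3*x)/9.
Then F(pi/12) - F(0) = (sqrt(2)*(pi + 4)/72) - (1/9) = -1/9 + sqrt(2)*pi/72 + sqrt(2)/18.

-1/9 + sqrt(2)*pi/72 + sqrt(2)/18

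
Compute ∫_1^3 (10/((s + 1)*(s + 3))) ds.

Factor the denominator: s**2 + 4*s + 3 = (s + 3)(s + 1).
Partial fractions: 10/((s + 1)*(s + 3)) = -5/(s + 3) + 5/(s + 1).
An antiderivative is F(s) = 5*log(s + 1) - 5*log(s + 3).
Then F(3) - F(1) = (-5*log(3) + 5*log(2)) - (-log(32)) = -5*log(3) + 10*log(2).

-5*log(3) + 10*log(2)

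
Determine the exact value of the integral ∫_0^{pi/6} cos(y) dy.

1/2

An antiderivative is F(y) = sin(y).
Then F(pi/6) - F(0) = (1/2) - (0) = 1/2.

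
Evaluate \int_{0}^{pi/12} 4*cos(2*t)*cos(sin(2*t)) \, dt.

2*sin(1/2)

Let u = sin(2*t), so du = 2*cos(2*t) dt. When t = 0, u = 0; when t = pi/12, u = 1/2.
The integral becomes 2·∫ cos(u) du from 0 to 1/2, with antiderivative 2*sin(u).
Back in t: F(t) = 2*sin(sin(2*t)).
Then F(pi/12) - F(0) = (2*sin(1/2)) - (0) = 2*sin(1/2).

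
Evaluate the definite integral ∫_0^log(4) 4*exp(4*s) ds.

255

Let u = exp(s), so du = exp(s) ds. When s = 0, u = 1; when s = log(4), u = 4.
The integral becomes 4·∫ u**3 du from 1 to 4, with antiderivative u**4.
Back in s: F(s) = exp(4*s).
Then F(log(4)) - F(0) = (256) - (1) = 255.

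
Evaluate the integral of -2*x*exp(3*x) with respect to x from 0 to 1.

-4*exp(3)/9 - 2/9

Integrate by parts once (u = x, dv = -2*exp(3*x) dx).
An antiderivative is F(x) = (-6*x + 2)*exp(3*x)/9.
Then F(1) - F(0) = (-4*exp(3)/9) - (2/9) = -4*exp(3)/9 - 2/9.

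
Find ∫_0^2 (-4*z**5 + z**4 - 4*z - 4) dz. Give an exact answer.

-784/15

By the power rule, an antiderivative is F(z) = -2*z**6/3 + z**5/5 - 2*z**2 - 4*z.
Then F(2) - F(0) = (-784/15) - (0) = -784/15.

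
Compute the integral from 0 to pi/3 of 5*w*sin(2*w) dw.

5*sqrt(3)/8 + 5*pi/12

Integrate by parts once (u = w, dv = 5*sin(2*w) dw).
An antiderivative is F(w) = -5*w*cos(2*w)/2 + 5*sin(2*w)/4.
Then F(pi/3) - F(0) = (5*sqrt(3)/8 + 5*pi/12) - (0) = 5*sqrt(3)/8 + 5*pi/12.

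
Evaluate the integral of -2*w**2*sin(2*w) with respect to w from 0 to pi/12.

-sqrt(3)/4 - pi/24 + sqrt(3)*pi**2/288 + 1/2

Integrate by parts twice (u = w^2, dv = -2*sin(2*w) dw).
An antiderivative is F(w) = w**2*cos(2*w) - w*sin(2*w) - cos(2*w)/2.
Then F(pi/12) - F(0) = (-sqrt(3)/4 - pi/24 + sqrt(3)*pi**2/288) - (-1/2) = -sqrt(3)/4 - pi/24 + sqrt(3)*pi**2/288 + 1/2.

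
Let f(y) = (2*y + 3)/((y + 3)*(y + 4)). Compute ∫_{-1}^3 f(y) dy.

-8*log(3) + 5*log(7)

Factor the denominator: y**2 + 7*y + 12 = (y + 4)(y + 3).
Partial fractions: (2*y + 3)/((y + 3)*(y + 4)) = 5/(y + 4) - 3/(y + 3).
An antiderivative is F(y) = -3*log(y + 3) + 5*log(y + 4).
Then F(3) - F(-1) = (-3*log(3) - 3*log(2) + 5*log(7)) - (-3*log(2) + 5*log(3)) = -8*log(3) + 5*log(7).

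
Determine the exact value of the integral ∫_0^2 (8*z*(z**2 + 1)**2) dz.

496/3

Let u = z**2 + 1, so du = 2*z dz. When z = 0, u = 1; when z = 2, u = 5.
The integral becomes 4·∫ u**2 du from 1 to 5, with antiderivative 4*u**3/3.
Back in z: F(z) = 4*(z**2 + 1)**3/3.
Then F(2) - F(0) = (500/3) - (4/3) = 496/3.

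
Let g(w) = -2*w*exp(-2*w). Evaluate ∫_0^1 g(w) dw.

(3 - exp(2))*exp(-2)/2

Integrate by parts once (u = w, dv = -2*exp(-2*w) dw).
An antiderivative is F(w) = (2*w + 1)*exp(-2*w)/2.
Then F(1) - F(0) = (3*exp(-2)/2) - (1/2) = (3 - exp(2))*exp(-2)/2.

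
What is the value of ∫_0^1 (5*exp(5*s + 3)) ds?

-exp(3) + exp(8)

Let u = 5*s + 3, so du = 5 ds. When s = 0, u = 3; when s = 1, u = 8.
The integral becomes ∫ exp(u) du from 3 to 8, with antiderivative exp(u).
Back in s: F(s) = exp(5*s + 3).
Then F(1) - F(0) = (exp(8)) - (exp(3)) = -exp(3) + exp(8).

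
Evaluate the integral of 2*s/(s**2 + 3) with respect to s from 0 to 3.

log(4)

Let u = s**2 + 3, so du = 2*s ds. When s = 0, u = 3; when s = 3, u = 12.
The integral becomes ∫ 1/u du from 3 to 12, with antiderivative log(u).
Back in s: F(s) = log(s**2 + 3).
Then F(3) - F(0) = (log(12)) - (log(3)) = log(4).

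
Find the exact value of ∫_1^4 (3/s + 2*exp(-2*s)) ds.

-exp(-8) + exp(-2) + 6*log(2)

An antiderivative is F(s) = 3*log(s) - exp(-2*s).
Then F(4) - F(1) = (-exp(-8) + 6*log(2)) - (-exp(-2)) = -exp(-8) + exp(-2) + 6*log(2).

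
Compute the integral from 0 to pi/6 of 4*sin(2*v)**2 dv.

-sqrt(3)/4 + pi/3

Use the identity sin^2(2*v) = (1 - cos(4*v))/2.
An antiderivative is F(v) = 2*v - sin(4*v)/2.
Then F(pi/6) - F(0) = (-sqrt(3)/4 + pi/3) - (0) = -sqrt(3)/4 + pi/3.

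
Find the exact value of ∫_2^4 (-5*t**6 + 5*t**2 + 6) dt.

-241628/21

By the power rule, an antiderivative is F(t) = -5*t**7/7 + 5*t**3/3 + 6*t.
Then F(4) - F(2) = (-243016/21) - (-1388/21) = -241628/21.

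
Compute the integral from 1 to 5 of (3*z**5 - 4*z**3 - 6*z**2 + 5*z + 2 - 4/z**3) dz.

By the power rule, an antiderivative is F(z) = z**6/2 - z**4 - 2*z**3 + 5*z**2/2 + 2*z + 2/z**2.
Then F(5) - F(1) = (175252/25) - (4) = 175152/25.

175152/25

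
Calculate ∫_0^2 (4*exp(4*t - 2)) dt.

Let u = 4*t - 2, so du = 4 dt. When t = 0, u = -2; when t = 2, u = 6.
The integral becomes ∫ exp(u) du from -2 to 6, with antiderivative exp(u).
Back in t: F(t) = exp(4*t - 2).
Then F(2) - F(0) = (exp(6)) - (exp(-2)) = -(1 - exp(8))*exp(-2).

-(1 - exp(8))*exp(-2)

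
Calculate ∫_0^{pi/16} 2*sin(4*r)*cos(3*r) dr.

-cos(pi/16) - sin(pi/16)/7 + 8/7

Use the identity sin(4*r)cos(3*r) = [sin(7*r) + sin(r)]/2.
An antiderivative is F(r) = -cos(r) - cos(7*r)/7.
Then F(pi/16) - F(0) = (-cos(pi/16) - sin(pi/16)/7) - (-8/7) = -cos(pi/16) - sin(pi/16)/7 + 8/7.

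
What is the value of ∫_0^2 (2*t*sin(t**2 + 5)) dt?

cos(5) - cos(9)

Let u = t**2 + 5, so du = 2*t dt. When t = 0, u = 5; when t = 2, u = 9.
The integral becomes ∫ sin(u) du from 5 to 9, with antiderivative -cos(u).
Back in t: F(t) = -cos(t**2 + 5).
Then F(2) - F(0) = (-cos(9)) - (-cos(5)) = cos(5) - cos(9).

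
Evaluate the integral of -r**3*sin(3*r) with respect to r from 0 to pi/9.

-pi/81 - sqrt(3)*pi**2/486 + pi**3/4374 + sqrt(3)/27

Integrate by parts 3 times (u = r^3, dv = -sin(3*r) dr).
An antiderivative is F(r) = r**3*cos(3*r)/3 - r**2*sin(3*r)/3 - 2*r*cos(3*r)/9 + 2*sin(3*r)/27.
Then F(pi/9) - F(0) = (-pi/81 - sqrt(3)*pi**2/486 + pi**3/4374 + sqrt(3)/27) - (0) = -pi/81 - sqrt(3)*pi**2/486 + pi**3/4374 + sqrt(3)/27.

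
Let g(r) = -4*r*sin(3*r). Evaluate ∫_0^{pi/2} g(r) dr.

Integrate by parts once (u = r, dv = -4*sin(3*r) dr).
An antiderivative is F(r) = 4*r*cos(3*r)/3 - 4*sin(3*r)/9.
Then F(pi/2) - F(0) = (4/9) - (0) = 4/9.

4/9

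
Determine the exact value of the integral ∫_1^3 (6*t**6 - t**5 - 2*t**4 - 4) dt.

172996/105

By the power rule, an antiderivative is F(t) = 6*t**7/7 - t**6/6 - 2*t**5/5 - 4*t.
Then F(3) - F(1) = (115071/70) - (-779/210) = 172996/105.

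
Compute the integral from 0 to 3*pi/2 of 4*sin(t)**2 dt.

Use the identity sin^2(t) = (1 - cos(2*t))/2.
An antiderivative is F(t) = 2*t - sin(2*t).
Then F(3*pi/2) - F(0) = (3*pi) - (0) = 3*pi.

3*pi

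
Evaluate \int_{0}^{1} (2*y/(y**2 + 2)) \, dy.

log(3/2)

Let u = y**2 + 2, so du = 2*y dy. When y = 0, u = 2; when y = 1, u = 3.
The integral becomes ∫ 1/u du from 2 to 3, with antiderivative log(u).
Back in y: F(y) = log(y**2 + 2).
Then F(1) - F(0) = (log(3)) - (log(2)) = log(3/2).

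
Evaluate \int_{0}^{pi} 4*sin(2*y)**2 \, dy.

2*pi

Use the identity sin^2(2*y) = (1 - cos(4*y))/2.
An antiderivative is F(y) = 2*y - sin(4*y)/2.
Then F(pi) - F(0) = (2*pi) - (0) = 2*pi.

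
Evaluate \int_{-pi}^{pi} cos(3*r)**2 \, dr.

Use the identity cos^2(3*r) = (1 + cos(6*r))/2.
An antiderivative is F(r) = r/2 + sin(6*r)/12.
Then F(pi) - F(-pi) = (pi/2) - (-pi/2) = pi.

pi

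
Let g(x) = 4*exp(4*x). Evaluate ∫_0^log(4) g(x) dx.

255

Let u = exp(x), so du = exp(x) dx. When x = 0, u = 1; when x = log(4), u = 4.
The integral becomes 4·∫ u**3 du from 1 to 4, with antiderivative u**4.
Back in x: F(x) = exp(4*x).
Then F(log(4)) - F(0) = (256) - (1) = 255.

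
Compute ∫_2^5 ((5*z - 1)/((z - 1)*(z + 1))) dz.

Factor the denominator: z**2 - 1 = (z + 1)(z - 1).
Partial fractions: (5*z - 1)/((z - 1)*(z + 1)) = 3/(z + 1) + 2/(z - 1).
An antiderivative is F(z) = 2*log(z - 1) + 3*log(z + 1).
Then F(5) - F(2) = (3*log(3) + 7*log(2)) - (log(27)) = 7*log(2).

7*log(2)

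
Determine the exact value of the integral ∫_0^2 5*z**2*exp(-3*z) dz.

10/27 - 250*exp(-6)/27

Integrate by parts twice (u = z^2, dv = 5*exp(-3*z) dz).
An antiderivative is F(z) = (-45*z**2 - 30*z - 10)*exp(-3*z)/27.
Then F(2) - F(0) = (-250*exp(-6)/27) - (-10/27) = 10/27 - 250*exp(-6)/27.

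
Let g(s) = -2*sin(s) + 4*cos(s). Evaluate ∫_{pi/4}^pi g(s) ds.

-3*sqrt(2) - 2

An antiderivative is F(s) = 4*sin(s) + 2*cos(s).
Then F(pi) - F(pi/4) = (-2) - (3*sqrt(2)) = -3*sqrt(2) - 2.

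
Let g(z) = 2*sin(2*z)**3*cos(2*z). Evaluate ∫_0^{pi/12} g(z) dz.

1/64

Let u = sin(2*z), so du = 2*cos(2*z) dz. When z = 0, u = 0; when z = pi/12, u = 1/2.
The integral becomes ∫ u**3 du from 0 to 1/2, with antiderivative u**4/4.
Back in z: F(z) = sin(2*z)**4/4.
Then F(pi/12) - F(0) = (1/64) - (0) = 1/64.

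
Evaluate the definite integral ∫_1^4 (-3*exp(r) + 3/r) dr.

-3*exp(4) + 3*log(4) + 3*exp(1)

An antiderivative is F(r) = -3*exp(r) + 3*log(r).
Then F(4) - F(1) = (-3*exp(4) + 3*log(4)) - (-3*exp(1)) = -3*exp(4) + 3*log(4) + 3*exp(1).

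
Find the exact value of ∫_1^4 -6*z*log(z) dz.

45/2 - 96*log(2)

Integrate by parts once (u = ln z, dv = -6*z dz).
An antiderivative is F(z) = -3*z**2*(2*log(z) - 1)/2.
Then F(4) - F(1) = (24 - 96*log(2)) - (3/2) = 45/2 - 96*log(2).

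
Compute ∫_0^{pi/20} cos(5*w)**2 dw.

Use the identity cos^2(5*w) = (1 + cos(10*w))/2.
An antiderivative is F(w) = w/2 + sin(10*w)/20.
Then F(pi/20) - F(0) = (1/20 + pi/40) - (0) = 1/20 + pi/40.

1/20 + pi/40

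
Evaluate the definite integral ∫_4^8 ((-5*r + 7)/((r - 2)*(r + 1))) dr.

-9*log(3) + 4*log(5)

Factor the denominator: r**2 - r - 2 = (r + 1)(r - 2).
Partial fractions: (-5*r + 7)/((r - 2)*(r + 1)) = -4/(r + 1) - 1/(r - 2).
An antiderivative is F(r) = -log(r - 2) - 4*log(r + 1).
Then F(8) - F(4) = (-9*log(3) - log(2)) - (-4*log(5) - log(2)) = -9*log(3) + 4*log(5).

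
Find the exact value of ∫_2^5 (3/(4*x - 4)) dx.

An antiderivative is F(x) = 3*log(4*x - 4)/4.
Then F(5) - F(2) = (log(8)) - (3*log(2)/2) = 3*log(2)/2.

3*log(2)/2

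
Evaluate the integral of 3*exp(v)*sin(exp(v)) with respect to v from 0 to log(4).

Let u = exp(v), so du = exp(v) dv. When v = 0, u = 1; when v = log(4), u = 4.
The integral becomes 3·∫ sin(u) du from 1 to 4, with antiderivative -3*cos(u).
Back in v: F(v) = -3*cos(exp(v)).
Then F(log(4)) - F(0) = (-3*cos(4)) - (-3*cos(1)) = 3*cos(1) - 3*cos(4).

3*cos(1) - 3*cos(4)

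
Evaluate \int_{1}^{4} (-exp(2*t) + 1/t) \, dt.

An antiderivative is F(t) = -exp(2*t)/2 + log(t).
Then F(4) - F(1) = (-exp(8)/2 + log(4)) - (-exp(2)/2) = -exp(8)/2 + log(4) + exp(2)/2.

-exp(8)/2 + log(4) + exp(2)/2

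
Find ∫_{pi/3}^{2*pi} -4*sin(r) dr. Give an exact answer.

An antiderivative is F(r) = 4*cos(r).
Then F(2*pi) - F(pi/3) = (4) - (2) = 2.

2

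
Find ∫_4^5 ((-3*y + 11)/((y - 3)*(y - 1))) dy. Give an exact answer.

-7*log(2) + 4*log(3)

Factor the denominator: y**2 - 4*y + 3 = (y - 1)(y - 3).
Partial fractions: (-3*y + 11)/((y - 3)*(y - 1)) = -4/(y - 1) + 1/(y - 3).
An antiderivative is F(y) = log(y - 3) - 4*log(y - 1).
Then F(5) - F(4) = (-7*log(2)) - (-log(81)) = -7*log(2) + 4*log(3).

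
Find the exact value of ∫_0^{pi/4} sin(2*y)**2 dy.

pi/8

Use the identity sin^2(2*y) = (1 - cos(4*y))/2.
An antiderivative is F(y) = y/2 - sin(4*y)/8.
Then F(pi/4) - F(0) = (pi/8) - (0) = pi/8.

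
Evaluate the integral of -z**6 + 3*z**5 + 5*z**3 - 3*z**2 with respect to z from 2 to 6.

By the power rule, an antiderivative is F(z) = -z**7/7 + z**6/2 + 5*z**4/4 - z**3.
Then F(6) - F(2) = (-106812/7) - (180/7) = -106992/7.

-106992/7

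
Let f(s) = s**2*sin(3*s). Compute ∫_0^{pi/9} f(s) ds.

Integrate by parts twice (u = s^2, dv = sin(3*s) ds).
An antiderivative is F(s) = -s**2*cos(3*s)/3 + 2*s*sin(3*s)/9 + 2*cos(3*s)/27.
Then F(pi/9) - F(0) = (-pi**2/486 + 1/27 + sqrt(3)*pi/81) - (2/27) = -1/27 - pi**2/486 + sqrt(3)*pi/81.

-1/27 - pi**2/486 + sqrt(3)*pi/81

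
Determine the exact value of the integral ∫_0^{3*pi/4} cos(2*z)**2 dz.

Use the identity cos^2(2*z) = (1 + cos(4*z))/2.
An antiderivative is F(z) = z/2 + sin(4*z)/8.
Then F(3*pi/4) - F(0) = (3*pi/8) - (0) = 3*pi/8.

3*pi/8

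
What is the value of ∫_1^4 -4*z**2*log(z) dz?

28 - 512*log(2)/3

Integrate by parts once (u = ln z, dv = -4*z**2 dz).
An antiderivative is F(z) = -4*z**3*(3*log(z) - 1)/9.
Then F(4) - F(1) = (256/9 - 512*log(2)/3) - (4/9) = 28 - 512*log(2)/3.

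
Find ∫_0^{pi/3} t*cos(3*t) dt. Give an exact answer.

-2/9

Integrate by parts once (u = t, dv = cos(3*t) dt).
An antiderivative is F(t) = t*sin(3*t)/3 + cos(3*t)/9.
Then F(pi/3) - F(0) = (-1/9) - (1/9) = -2/9.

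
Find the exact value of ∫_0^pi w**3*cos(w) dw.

12 - 3*pi**2

Integrate by parts 3 times (u = w^3, dv = cos(w) dw).
An antiderivative is F(w) = w**3*sin(w) + 3*w**2*cos(w) - 6*w*sin(w) - 6*cos(w).
Then F(pi) - F(0) = (6 - 3*pi**2) - (-6) = 12 - 3*pi**2.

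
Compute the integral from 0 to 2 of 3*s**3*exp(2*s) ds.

Integrate by parts 3 times (u = s^3, dv = 3*exp(2*s) ds).
An antiderivative is F(s) = (12*s**3 - 18*s**2 + 18*s - 9)*exp(2*s)/8.
Then F(2) - F(0) = (51*exp(4)/8) - (-9/8) = 9/8 + 51*exp(4)/8.

9/8 + 51*exp(4)/8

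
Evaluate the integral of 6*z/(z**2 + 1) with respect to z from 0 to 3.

3*log(2) + 3*log(5)

Let u = z**2 + 1, so du = 2*z dz. When z = 0, u = 1; when z = 3, u = 10.
The integral becomes 3·∫ 1/u du from 1 to 10, with antiderivative 3*log(u).
Back in z: F(z) = 3*log(z**2 + 1).
Then F(3) - F(0) = (3*log(2) + 3*log(5)) - (0) = 3*log(2) + 3*log(5).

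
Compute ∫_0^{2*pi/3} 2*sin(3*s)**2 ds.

Use the identity sin^2(3*s) = (1 - cos(6*s))/2.
An antiderivative is F(s) = s - sin(6*s)/6.
Then F(2*pi/3) - F(0) = (2*pi/3) - (0) = 2*pi/3.

2*pi/3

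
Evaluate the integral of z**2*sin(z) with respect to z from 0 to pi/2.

Integrate by parts twice (u = z^2, dv = sin(z) dz).
An antiderivative is F(z) = -z**2*cos(z) + 2*z*sin(z) + 2*cos(z).
Then F(pi/2) - F(0) = (pi) - (2) = -2 + pi.

-2 + pi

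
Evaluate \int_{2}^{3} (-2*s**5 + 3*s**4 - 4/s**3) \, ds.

-8581/90

By the power rule, an antiderivative is F(s) = -s**6/3 + 3*s**5/5 + 2/s**2.
Then F(3) - F(2) = (-4364/45) - (-49/30) = -8581/90.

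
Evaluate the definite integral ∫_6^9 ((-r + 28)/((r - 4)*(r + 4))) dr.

-4*log(13) + log(2) + 7*log(5)

Factor the denominator: r**2 - 16 = (r + 4)(r - 4).
Partial fractions: (-r + 28)/((r - 4)*(r + 4)) = -4/(r + 4) + 3/(r - 4).
An antiderivative is F(r) = 3*log(r - 4) - 4*log(r + 4).
Then F(9) - F(6) = (-4*log(13) + 3*log(5)) - (-4*log(5) - log(2)) = -4*log(13) + log(2) + 7*log(5).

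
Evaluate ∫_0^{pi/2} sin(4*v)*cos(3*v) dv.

Use the identity sin(4*v)cos(3*v) = [sin(7*v) + sin(v)]/2.
An antiderivative is F(v) = -cos(v)/2 - cos(7*v)/14.
Then F(pi/2) - F(0) = (0) - (-4/7) = 4/7.

4/7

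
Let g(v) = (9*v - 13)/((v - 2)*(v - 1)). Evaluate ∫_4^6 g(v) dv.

-4*log(3) + 5*log(2) + 4*log(5)

Factor the denominator: v**2 - 3*v + 2 = (v - 1)(v - 2).
Partial fractions: (9*v - 13)/((v - 2)*(v - 1)) = 4/(v - 1) + 5/(v - 2).
An antiderivative is F(v) = 5*log(v - 2) + 4*log(v - 1).
Then F(6) - F(4) = (4*log(5) + 10*log(2)) - (5*log(2) + 4*log(3)) = -4*log(3) + 5*log(2) + 4*log(5).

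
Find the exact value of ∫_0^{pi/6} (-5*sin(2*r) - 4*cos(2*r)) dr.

-sqrt(3) - 5/4

An antiderivative is F(r) = -2*sin(2*r) + 5*cos(2*r)/2.
Then F(pi/6) - F(0) = (5/4 - sqrt(3)) - (5/2) = -sqrt(3) - 5/4.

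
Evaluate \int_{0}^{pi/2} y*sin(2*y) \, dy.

pi/4

Integrate by parts once (u = y, dv = sin(2*y) dy).
An antiderivative is F(y) = -y*cos(2*y)/2 + sin(2*y)/4.
Then F(pi/2) - F(0) = (pi/4) - (0) = pi/4.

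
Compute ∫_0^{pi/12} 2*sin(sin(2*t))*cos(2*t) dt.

Let u = sin(2*t), so du = 2*cos(2*t) dt. When t = 0, u = 0; when t = pi/12, u = 1/2.
The integral becomes ∫ sin(u) du from 0 to 1/2, with antiderivative -cos(u).
Back in t: F(t) = -cos(sin(2*t)).
Then F(pi/12) - F(0) = (-cos(1/2)) - (-1) = 1 - cos(1/2).

1 - cos(1/2)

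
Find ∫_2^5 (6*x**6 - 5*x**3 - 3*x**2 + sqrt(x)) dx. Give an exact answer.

By the power rule, an antiderivative is F(x) = 6*x**7/7 - 5*x**4/4 + 2*x**(3/2)/3 - x**3.
Then F(5) - F(2) = (10*sqrt(5)/3 + 1849625/28) - (4*sqrt(2)/3 + 572/7) = -4*sqrt(2)/3 + 10*sqrt(5)/3 + 1847337/28.

-4*sqrt(2)/3 + 10*sqrt(5)/3 + 1847337/28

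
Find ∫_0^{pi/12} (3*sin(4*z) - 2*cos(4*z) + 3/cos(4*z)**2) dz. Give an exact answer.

3/8 + sqrt(3)/2

An antiderivative is F(z) = -sin(4*z)/2 - 3*cos(4*z)/4 + 3*tan(4*z)/4.
Then F(pi/12) - F(0) = (-3/8 + sqrt(3)/2) - (-3/4) = 3/8 + sqrt(3)/2.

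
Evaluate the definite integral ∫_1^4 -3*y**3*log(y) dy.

765/16 - 384*log(2)

Integrate by parts once (u = ln y, dv = -3*y**3 dy).
An antiderivative is F(y) = -3*y**4*(4*log(y) - 1)/16.
Then F(4) - F(1) = (48 - 384*log(2)) - (3/16) = 765/16 - 384*log(2).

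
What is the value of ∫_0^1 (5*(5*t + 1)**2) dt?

215/3

Let u = 5*t + 1, so du = 5 dt. When t = 0, u = 1; when t = 1, u = 6.
The integral becomes ∫ u**2 du from 1 to 6, with antiderivative u**3/3.
Back in t: F(t) = (5*t + 1)**3/3.
Then F(1) - F(0) = (72) - (1/3) = 215/3.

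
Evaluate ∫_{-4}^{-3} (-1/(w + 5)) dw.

-log(2)

An antiderivative is F(w) = -log(w + 5).
Then F(-3) - F(-4) = (-log(2)) - (0) = -log(2).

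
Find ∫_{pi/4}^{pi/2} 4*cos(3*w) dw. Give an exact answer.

An antiderivative is F(w) = 4*sin(3*w)/3.
Then F(pi/2) - F(pi/4) = (-4/3) - (2*sqrt(2)/3) = -4/3 - 2*sqrt(2)/3.

-4/3 - 2*sqrt(2)/3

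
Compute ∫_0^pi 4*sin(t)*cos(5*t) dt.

Use the identity sin(t)cos(5*t) = [sin(6*t) + sin(-4*t)]/2.
An antiderivative is F(t) = cos(4*t)/2 - cos(6*t)/3.
Then F(pi) - F(0) = (1/6) - (1/6) = 0.

0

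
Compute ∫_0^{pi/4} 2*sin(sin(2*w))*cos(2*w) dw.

1 - cos(1)

Let u = sin(2*w), so du = 2*cos(2*w) dw. When w = 0, u = 0; when w = pi/4, u = 1.
The integral becomes ∫ sin(u) du from 0 to 1, with antiderivative -cos(u).
Back in w: F(w) = -cos(sin(2*w)).
Then F(pi/4) - F(0) = (-cos(1)) - (-1) = 1 - cos(1).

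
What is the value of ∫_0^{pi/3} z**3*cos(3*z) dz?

Integrate by parts 3 times (u = z^3, dv = cos(3*z) dz).
An antiderivative is F(z) = z**3*sin(3*z)/3 + z**2*cos(3*z)/3 - 2*z*sin(3*z)/9 - 2*cos(3*z)/27.
Then F(pi/3) - F(0) = (2/27 - pi**2/27) - (-2/27) = 4/27 - pi**2/27.

4/27 - pi**2/27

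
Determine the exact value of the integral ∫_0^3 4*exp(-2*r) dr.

An antiderivative is F(r) = -2*exp(-2*r).
Then F(3) - F(0) = (-2*exp(-6)) - (-2) = 2 - 2*exp(-6).

2 - 2*exp(-6)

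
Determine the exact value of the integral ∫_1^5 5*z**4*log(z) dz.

Integrate by parts once (u = ln z, dv = 5*z**4 dz).
An antiderivative is F(z) = z**5*(5*log(z) - 1)/5.
Then F(5) - F(1) = (-625 + 3125*log(5)) - (-1/5) = -3124/5 + 3125*log(5).

-3124/5 + 3125*log(5)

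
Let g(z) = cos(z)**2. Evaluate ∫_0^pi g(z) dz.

pi/2

Use the identity cos^2(z) = (1 + cos(2*z))/2.
An antiderivative is F(z) = z/2 + sin(2*z)/4.
Then F(pi) - F(0) = (pi/2) - (0) = pi/2.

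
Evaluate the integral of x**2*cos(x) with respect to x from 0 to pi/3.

-sqrt(3) + sqrt(3)*pi**2/18 + pi/3

Integrate by parts twice (u = x^2, dv = cos(x) dx).
An antiderivative is F(x) = x**2*sin(x) + 2*x*cos(x) - 2*sin(x).
Then F(pi/3) - F(0) = (-sqrt(3) + sqrt(3)*pi**2/18 + pi/3) - (0) = -sqrt(3) + sqrt(3)*pi**2/18 + pi/3.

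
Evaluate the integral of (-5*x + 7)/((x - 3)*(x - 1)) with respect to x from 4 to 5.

Factor the denominator: x**2 - 4*x + 3 = (x - 1)(x - 3).
Partial fractions: (-5*x + 7)/((x - 3)*(x - 1)) = -1/(x - 1) - 4/(x - 3).
An antiderivative is F(x) = -4*log(x - 3) - log(x - 1).
Then F(5) - F(4) = (-log(64)) - (-log(3)) = log(3/64).

log(3/64)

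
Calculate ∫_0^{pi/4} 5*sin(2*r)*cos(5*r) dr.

-25*sqrt(2)/42 - 10/21

Use the identity sin(2*r)cos(5*r) = [sin(7*r) + sin(-3*r)]/2.
An antiderivative is F(r) = 5*cos(3*r)/6 - 5*cos(7*r)/14.
Then F(pi/4) - F(0) = (-25*sqrt(2)/42) - (10/21) = -25*sqrt(2)/42 - 10/21.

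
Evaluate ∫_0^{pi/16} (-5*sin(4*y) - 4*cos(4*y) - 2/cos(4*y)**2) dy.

An antiderivative is F(y) = -sin(4*y) + 5*cos(4*y)/4 - tan(4*y)/2.
Then F(pi/16) - F(0) = (-1/2 + sqrt(2)/8) - (5/4) = -7/4 + sqrt(2)/8.

-7/4 + sqrt(2)/8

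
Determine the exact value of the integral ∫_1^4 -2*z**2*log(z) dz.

Integrate by parts once (u = ln z, dv = -2*z**2 dz).
An antiderivative is F(z) = -2*z**3*(3*log(z) - 1)/9.
Then F(4) - F(1) = (128/9 - 256*log(2)/3) - (2/9) = 14 - 256*log(2)/3.

14 - 256*log(2)/3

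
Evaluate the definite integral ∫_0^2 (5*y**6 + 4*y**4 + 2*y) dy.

4236/35

By the power rule, an antiderivative is F(y) = 5*y**7/7 + 4*y**5/5 + y**2.
Then F(2) - F(0) = (4236/35) - (0) = 4236/35.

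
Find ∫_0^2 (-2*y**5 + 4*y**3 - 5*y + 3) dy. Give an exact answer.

-28/3

By the power rule, an antiderivative is F(y) = -y**6/3 + y**4 - 5*y**2/2 + 3*y.
Then F(2) - F(0) = (-28/3) - (0) = -28/3.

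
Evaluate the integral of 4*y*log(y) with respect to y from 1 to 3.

Integrate by parts once (u = ln y, dv = 4*y dy).
An antiderivative is F(y) = y**2*(2*log(y) - 1).
Then F(3) - F(1) = (-9 + 18*log(3)) - (-1) = -8 + 18*log(3).

-8 + 18*log(3)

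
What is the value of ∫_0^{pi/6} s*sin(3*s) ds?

1/9

Integrate by parts once (u = s, dv = sin(3*s) ds).
An antiderivative is F(s) = -s*cos(3*s)/3 + sin(3*s)/9.
Then F(pi/6) - F(0) = (1/9) - (0) = 1/9.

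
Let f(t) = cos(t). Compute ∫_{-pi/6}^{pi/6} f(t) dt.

1

An antiderivative is F(t) = sin(t).
Then F(pi/6) - F(-pi/6) = (1/2) - (-1/2) = 1.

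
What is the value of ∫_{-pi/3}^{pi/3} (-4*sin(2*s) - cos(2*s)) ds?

-sqrt(3)/2

An antiderivative is F(s) = -sin(2*s)/2 + 2*cos(2*s).
Then F(pi/3) - F(-pi/3) = (-1 - sqrt(3)/4) - (-1 + sqrt(3)/4) = -sqrt(3)/2.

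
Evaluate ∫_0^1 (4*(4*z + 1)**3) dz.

Let u = 4*z + 1, so du = 4 dz. When z = 0, u = 1; when z = 1, u = 5.
The integral becomes ∫ u**3 du from 1 to 5, with antiderivative u**4/4.
Back in z: F(z) = (4*z + 1)**4/4.
Then F(1) - F(0) = (625/4) - (1/4) = 156.

156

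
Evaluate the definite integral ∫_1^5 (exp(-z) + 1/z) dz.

-exp(-5) + exp(-1) + log(5)

An antiderivative is F(z) = log(z) - exp(-z).
Then F(5) - F(1) = (-exp(-5) + log(5)) - (-exp(-1)) = -exp(-5) + exp(-1) + log(5).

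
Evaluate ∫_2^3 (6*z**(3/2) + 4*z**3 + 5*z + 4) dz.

-48*sqrt(2)/5 + 108*sqrt(3)/5 + 163/2

By the power rule, an antiderivative is F(z) = 12*z**(5/2)/5 + z**4 + 5*z**2/2 + 4*z.
Then F(3) - F(2) = (108*sqrt(3)/5 + 231/2) - (48*sqrt(2)/5 + 34) = -48*sqrt(2)/5 + 108*sqrt(3)/5 + 163/2.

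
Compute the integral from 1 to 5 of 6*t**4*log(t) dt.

Integrate by parts once (u = ln t, dv = 6*t**4 dt).
An antiderivative is F(t) = 6*t**5*(5*log(t) - 1)/25.
Then F(5) - F(1) = (-750 + 3750*log(5)) - (-6/25) = -18744/25 + 3750*log(5).

-18744/25 + 3750*log(5)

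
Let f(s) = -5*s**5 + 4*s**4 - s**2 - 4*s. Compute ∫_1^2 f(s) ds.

-1081/30

By the power rule, an antiderivative is F(s) = -5*s**6/6 + 4*s**5/5 - s**3/3 - 2*s**2.
Then F(2) - F(1) = (-192/5) - (-71/30) = -1081/30.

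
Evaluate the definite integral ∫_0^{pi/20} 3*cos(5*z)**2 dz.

Use the identity cos^2(5*z) = (1 + cos(10*z))/2.
An antiderivative is F(z) = 3*z/2 + 3*sin(10*z)/20.
Then F(pi/20) - F(0) = (3/20 + 3*pi/40) - (0) = 3/20 + 3*pi/40.

3/20 + 3*pi/40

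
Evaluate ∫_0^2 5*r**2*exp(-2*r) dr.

Integrate by parts twice (u = r^2, dv = 5*exp(-2*r) dr).
An antiderivative is F(r) = (-10*r**2 - 10*r - 5)*exp(-2*r)/4.
Then F(2) - F(0) = (-65*exp(-4)/4) - (-5/4) = 5/4 - 65*exp(-4)/4.

5/4 - 65*exp(-4)/4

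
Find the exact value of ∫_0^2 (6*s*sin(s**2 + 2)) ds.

Let u = s**2 + 2, so du = 2*s ds. When s = 0, u = 2; when s = 2, u = 6.
The integral becomes 3·∫ sin(u) du from 2 to 6, with antiderivative -3*cos(u).
Back in s: F(s) = -3*cos(s**2 + 2).
Then F(2) - F(0) = (-3*cos(6)) - (-3*cos(2)) = -3*cos(6) + 3*cos(2).

-3*cos(6) + 3*cos(2)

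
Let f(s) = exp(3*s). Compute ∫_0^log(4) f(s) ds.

21

Let u = exp(s), so du = exp(s) ds. When s = 0, u = 1; when s = log(4), u = 4.
The integral becomes ∫ u**2 du from 1 to 4, with antiderivative u**3/3.
Back in s: F(s) = exp(3*s)/3.
Then F(log(4)) - F(0) = (64/3) - (1/3) = 21.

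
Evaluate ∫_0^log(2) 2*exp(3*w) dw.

Let u = exp(w), so du = exp(w) dw. When w = 0, u = 1; when w = log(2), u = 2.
The integral becomes 2·∫ u**2 du from 1 to 2, with antiderivative 2*u**3/3.
Back in w: F(w) = 2*exp(3*w)/3.
Then F(log(2)) - F(0) = (16/3) - (2/3) = 14/3.

14/3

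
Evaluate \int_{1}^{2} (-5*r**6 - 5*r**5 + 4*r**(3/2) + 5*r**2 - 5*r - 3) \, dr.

-15083/105 + 32*sqrt(2)/5

By the power rule, an antiderivative is F(r) = -5*r**7/7 - 5*r**6/6 + 8*r**(5/2)/5 + 5*r**3/3 - 5*r**2/2 - 3*r.
Then F(2) - F(1) = (-1032/7 + 32*sqrt(2)/5) - (-397/105) = -15083/105 + 32*sqrt(2)/5.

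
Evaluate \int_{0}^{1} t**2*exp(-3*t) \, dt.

2/27 - 17*exp(-3)/27

Integrate by parts twice (u = t^2, dv = exp(-3*t) dt).
An antiderivative is F(t) = (-9*t**2 - 6*t - 2)*exp(-3*t)/27.
Then F(1) - F(0) = (-17*exp(-3)/27) - (-2/27) = 2/27 - 17*exp(-3)/27.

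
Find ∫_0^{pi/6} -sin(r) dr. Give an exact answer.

An antiderivative is F(r) = cos(r).
Then F(pi/6) - F(0) = (sqrt(3)/2) - (1) = -1 + sqrt(3)/2.

-1 + sqrt(3)/2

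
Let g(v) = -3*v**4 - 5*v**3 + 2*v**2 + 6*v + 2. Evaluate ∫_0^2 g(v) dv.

-268/15

By the power rule, an antiderivative is F(v) = -3*v**5/5 - 5*v**4/4 + 2*v**3/3 + 3*v**2 + 2*v.
Then F(2) - F(0) = (-268/15) - (0) = -268/15.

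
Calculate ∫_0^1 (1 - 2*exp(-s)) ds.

-1 + 2*exp(-1)

An antiderivative is F(s) = s + 2*exp(-s).
Then F(1) - F(0) = (2*exp(-1) + 1) - (2) = -1 + 2*exp(-1).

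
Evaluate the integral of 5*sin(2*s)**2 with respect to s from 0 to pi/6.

Use the identity sin^2(2*s) = (1 - cos(4*s))/2.
An antiderivative is F(s) = 5*s/2 - 5*sin(4*s)/8.
Then F(pi/6) - F(0) = (-5*sqrt(3)/16 + 5*pi/12) - (0) = -5*sqrt(3)/16 + 5*pi/12.

-5*sqrt(3)/16 + 5*pi/12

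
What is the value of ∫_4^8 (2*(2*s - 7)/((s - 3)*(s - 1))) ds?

Factor the denominator: s**2 - 4*s + 3 = (s - 1)(s - 3).
Partial fractions: 2*(2*s - 7)/((s - 3)*(s - 1)) = 5/(s - 1) - 1/(s - 3).
An antiderivative is F(s) = -log(s - 3) + 5*log(s - 1).
Then F(8) - F(4) = (-log(5) + 5*log(7)) - (5*log(3)) = -5*log(3) - log(5) + 5*log(7).

-5*log(3) - log(5) + 5*log(7)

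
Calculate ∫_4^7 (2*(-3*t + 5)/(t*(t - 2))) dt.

Factor the denominator: t**2 - 2*t = t(t - 2).
Partial fractions: 2*(-3*t + 5)/(t*(t - 2)) = -5/t - 1/(t - 2).
An antiderivative is F(t) = -5*log(t) - log(t - 2).
Then F(7) - F(4) = (-5*log(7) - log(5)) - (-11*log(2)) = -5*log(7) - log(5) + 11*log(2).

-5*log(7) - log(5) + 11*log(2)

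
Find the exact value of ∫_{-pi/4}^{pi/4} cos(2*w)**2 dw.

Use the identity cos^2(2*w) = (1 + cos(4*w))/2.
An antiderivative is F(w) = w/2 + sin(4*w)/8.
Then F(pi/4) - F(-pi/4) = (pi/8) - (-pi/8) = pi/4.

pi/4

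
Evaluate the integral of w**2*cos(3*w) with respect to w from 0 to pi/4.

Integrate by parts twice (u = w^2, dv = cos(3*w) dw).
An antiderivative is F(w) = w**2*sin(3*w)/3 + 2*w*cos(3*w)/9 - 2*sin(3*w)/27.
Then F(pi/4) - F(0) = (sqrt(2)*(-24*pi - 32 + 9*pi**2)/864) - (0) = sqrt(2)*(-24*pi - 32 + 9*pi**2)/864.

sqrt(2)*(-24*pi - 32 + 9*pi**2)/864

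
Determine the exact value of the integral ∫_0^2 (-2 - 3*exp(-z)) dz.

An antiderivative is F(z) = -2*z + 3*exp(-z).
Then F(2) - F(0) = (-4 + 3*exp(-2)) - (3) = -7 + 3*exp(-2).

-7 + 3*exp(-2)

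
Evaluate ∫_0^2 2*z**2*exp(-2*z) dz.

Integrate by parts twice (u = z^2, dv = 2*exp(-2*z) dz).
An antiderivative is F(z) = (-2*z**2 - 2*z - 1)*exp(-2*z)/2.
Then F(2) - F(0) = (-13*exp(-4)/2) - (-1/2) = (-13 + exp(4))*exp(-4)/2.

(-13 + exp(4))*exp(-4)/2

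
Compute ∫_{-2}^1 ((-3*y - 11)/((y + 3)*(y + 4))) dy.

-log(40)

Factor the denominator: y**2 + 7*y + 12 = (y + 4)(y + 3).
Partial fractions: (-3*y - 11)/((y + 3)*(y + 4)) = -1/(y + 4) - 2/(y + 3).
An antiderivative is F(y) = -2*log(y + 3) - log(y + 4).
Then F(1) - F(-2) = (-log(80)) - (-log(2)) = -log(40).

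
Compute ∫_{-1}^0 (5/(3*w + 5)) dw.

An antiderivative is F(w) = 5*log(3*w + 5)/3.
Then F(0) - F(-1) = (5*log(5)/3) - (5*log(2)/3) = -5*log(2)/3 + 5*log(5)/3.

-5*log(2)/3 + 5*log(5)/3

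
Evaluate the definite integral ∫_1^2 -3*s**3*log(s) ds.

45/16 - 12*log(2)

Integrate by parts once (u = ln s, dv = -3*s**3 ds).
An antiderivative is F(s) = -3*s**4*(4*log(s) - 1)/16.
Then F(2) - F(1) = (3 - 12*log(2)) - (3/16) = 45/16 - 12*log(2).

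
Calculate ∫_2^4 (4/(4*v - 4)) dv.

log(3)

An antiderivative is F(v) = log(4*v - 4).
Then F(4) - F(2) = (log(12)) - (log(4)) = log(3).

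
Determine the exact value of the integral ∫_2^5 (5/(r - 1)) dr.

An antiderivative is F(r) = 5*log(r - 1).
Then F(5) - F(2) = (10*log(2)) - (0) = 10*log(2).

10*log(2)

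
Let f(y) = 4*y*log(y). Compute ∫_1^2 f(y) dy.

Integrate by parts once (u = ln y, dv = 4*y dy).
An antiderivative is F(y) = y**2*(2*log(y) - 1).
Then F(2) - F(1) = (-4 + 8*log(2)) - (-1) = -3 + 8*log(2).

-3 + 8*log(2)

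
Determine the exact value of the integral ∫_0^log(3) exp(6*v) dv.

364/3

Let u = exp(v), so du = exp(v) dv. When v = 0, u = 1; when v = log(3), u = 3.
The integral becomes ∫ u**5 du from 1 to 3, with antiderivative u**6/6.
Back in v: F(v) = exp(6*v)/6.
Then F(log(3)) - F(0) = (243/2) - (1/6) = 364/3.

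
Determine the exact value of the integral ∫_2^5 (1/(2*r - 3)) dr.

log(7)/2

An antiderivative is F(r) = log(2*r - 3)/2.
Then F(5) - F(2) = (log(7)/2) - (0) = log(7)/2.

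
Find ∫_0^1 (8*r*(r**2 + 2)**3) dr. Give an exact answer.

Let u = r**2 + 2, so du = 2*r dr. When r = 0, u = 2; when r = 1, u = 3.
The integral becomes 4·∫ u**3 du from 2 to 3, with antiderivative u**4.
Back in r: F(r) = (r**2 + 2)**4.
Then F(1) - F(0) = (81) - (16) = 65.

65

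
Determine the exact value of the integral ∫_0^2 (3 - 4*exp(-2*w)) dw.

2*exp(-4) + 4

An antiderivative is F(w) = 3*w + 2*exp(-2*w).
Then F(2) - F(0) = (2*exp(-4) + 6) - (2) = 2*exp(-4) + 4.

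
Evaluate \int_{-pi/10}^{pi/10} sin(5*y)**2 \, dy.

Use the identity sin^2(5*y) = (1 - cos(10*y))/2.
An antiderivative is F(y) = y/2 - sin(10*y)/20.
Then F(pi/10) - F(-pi/10) = (pi/20) - (-pi/20) = pi/10.

pi/10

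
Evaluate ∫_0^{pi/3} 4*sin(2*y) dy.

3

An antiderivative is F(y) = -2*cos(2*y).
Then F(pi/3) - F(0) = (1) - (-2) = 3.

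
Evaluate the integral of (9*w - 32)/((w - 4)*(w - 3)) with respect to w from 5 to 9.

5*log(3) + 4*log(5)

Factor the denominator: w**2 - 7*w + 12 = (w - 3)(w - 4).
Partial fractions: (9*w - 32)/((w - 4)*(w - 3)) = 5/(w - 3) + 4/(w - 4).
An antiderivative is F(w) = 4*log(w - 4) + 5*log(w - 3).
Then F(9) - F(5) = (5*log(2) + 5*log(3) + 4*log(5)) - (log(32)) = 5*log(3) + 4*log(5).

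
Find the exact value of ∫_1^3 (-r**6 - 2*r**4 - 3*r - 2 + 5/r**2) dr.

By the power rule, an antiderivative is F(r) = -r**7/7 - 2*r**5/5 - 3*r**2/2 - 2*r - 5/r.
Then F(3) - F(1) = (-90467/210) - (-633/70) = -44284/105.

-44284/105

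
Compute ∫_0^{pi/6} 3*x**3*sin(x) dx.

-9 - sqrt(3)*pi**3/144 + pi**2/8 + 3*sqrt(3)*pi/2

Integrate by parts 3 times (u = x^3, dv = 3*sin(x) dx).
An antiderivative is F(x) = -3*x**3*cos(x) + 9*x**2*sin(x) + 18*x*cos(x) - 18*sin(x).
Then F(pi/6) - F(0) = (-9 - sqrt(3)*pi**3/144 + pi**2/8 + 3*sqrt(3)*pi/2) - (0) = -9 - sqrt(3)*pi**3/144 + pi**2/8 + 3*sqrt(3)*pi/2.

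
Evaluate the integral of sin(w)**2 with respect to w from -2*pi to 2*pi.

2*pi

Use the identity sin^2(w) = (1 - cos(2*w))/2.
An antiderivative is F(w) = w/2 - sin(2*w)/4.
Then F(2*pi) - F(-2*pi) = (pi) - (-pi) = 2*pi.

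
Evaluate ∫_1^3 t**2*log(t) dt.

-26/9 + 9*log(3)

Integrate by parts once (u = ln t, dv = t**2 dt).
An antiderivative is F(t) = t**3*(3*log(t) - 1)/9.
Then F(3) - F(1) = (-3 + 9*log(3)) - (-1/9) = -26/9 + 9*log(3).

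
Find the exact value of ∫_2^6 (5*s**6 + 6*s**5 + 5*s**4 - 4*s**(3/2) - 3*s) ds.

-288*sqrt(6)/5 + 32*sqrt(2)/5 + 1779056/7

By the power rule, an antiderivative is F(s) = 5*s**7/7 + s**6 - 8*s**(5/2)/5 + s**5 - 3*s**2/2.
Then F(6) - F(2) = (1780326/7 - 288*sqrt(6)/5) - (1270/7 - 32*sqrt(2)/5) = -288*sqrt(6)/5 + 32*sqrt(2)/5 + 1779056/7.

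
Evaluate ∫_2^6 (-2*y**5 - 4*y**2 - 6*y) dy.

-15904

By the power rule, an antiderivative is F(y) = -y**6/3 - 4*y**3/3 - 3*y**2.
Then F(6) - F(2) = (-15948) - (-44) = -15904.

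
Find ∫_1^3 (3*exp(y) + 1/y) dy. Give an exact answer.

-3*exp(1) + log(3) + 3*exp(3)

An antiderivative is F(y) = 3*exp(y) + log(y).
Then F(3) - F(1) = (log(3) + 3*exp(3)) - (3*exp(1)) = -3*exp(1) + log(3) + 3*exp(3).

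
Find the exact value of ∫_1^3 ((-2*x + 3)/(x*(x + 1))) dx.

Factor the denominator: x**2 + x = (x + 1)x.
Partial fractions: (-2*x + 3)/(x*(x + 1)) = -5/(x + 1) + 3/x.
An antiderivative is F(x) = 3*log(x) - 5*log(x + 1).
Then F(3) - F(1) = (-10*log(2) + 3*log(3)) - (-log(32)) = log(27/32).

log(27/32)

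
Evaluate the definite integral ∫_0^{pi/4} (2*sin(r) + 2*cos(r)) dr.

2

An antiderivative is F(r) = 2*sin(r) - 2*cos(r).
Then F(pi/4) - F(0) = (0) - (-2) = 2.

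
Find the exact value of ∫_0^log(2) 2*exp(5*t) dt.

62/5

Let u = exp(t), so du = exp(t) dt. When t = 0, u = 1; when t = log(2), u = 2.
The integral becomes 2·∫ u**4 du from 1 to 2, with antiderivative 2*u**5/5.
Back in t: F(t) = 2*exp(5*t)/5.
Then F(log(2)) - F(0) = (64/5) - (2/5) = 62/5.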